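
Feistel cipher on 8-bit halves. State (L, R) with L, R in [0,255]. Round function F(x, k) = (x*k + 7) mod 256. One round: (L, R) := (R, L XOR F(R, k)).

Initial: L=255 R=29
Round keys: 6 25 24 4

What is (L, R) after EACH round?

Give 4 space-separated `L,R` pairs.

Answer: 29,74 74,92 92,237 237,231

Derivation:
Round 1 (k=6): L=29 R=74
Round 2 (k=25): L=74 R=92
Round 3 (k=24): L=92 R=237
Round 4 (k=4): L=237 R=231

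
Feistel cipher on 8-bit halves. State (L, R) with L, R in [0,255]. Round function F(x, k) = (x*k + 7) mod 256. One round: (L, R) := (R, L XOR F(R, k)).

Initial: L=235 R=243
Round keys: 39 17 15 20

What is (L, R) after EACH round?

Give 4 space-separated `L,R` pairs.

Round 1 (k=39): L=243 R=231
Round 2 (k=17): L=231 R=173
Round 3 (k=15): L=173 R=205
Round 4 (k=20): L=205 R=166

Answer: 243,231 231,173 173,205 205,166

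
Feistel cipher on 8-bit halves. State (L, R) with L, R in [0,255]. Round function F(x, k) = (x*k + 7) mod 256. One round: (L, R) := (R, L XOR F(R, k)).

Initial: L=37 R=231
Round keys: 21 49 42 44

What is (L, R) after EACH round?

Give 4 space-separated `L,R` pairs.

Answer: 231,223 223,81 81,142 142,62

Derivation:
Round 1 (k=21): L=231 R=223
Round 2 (k=49): L=223 R=81
Round 3 (k=42): L=81 R=142
Round 4 (k=44): L=142 R=62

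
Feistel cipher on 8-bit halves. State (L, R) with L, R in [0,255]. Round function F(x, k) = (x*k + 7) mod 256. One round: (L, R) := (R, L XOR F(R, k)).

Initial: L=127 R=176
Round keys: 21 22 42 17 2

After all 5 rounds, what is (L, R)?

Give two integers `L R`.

Round 1 (k=21): L=176 R=8
Round 2 (k=22): L=8 R=7
Round 3 (k=42): L=7 R=37
Round 4 (k=17): L=37 R=123
Round 5 (k=2): L=123 R=216

Answer: 123 216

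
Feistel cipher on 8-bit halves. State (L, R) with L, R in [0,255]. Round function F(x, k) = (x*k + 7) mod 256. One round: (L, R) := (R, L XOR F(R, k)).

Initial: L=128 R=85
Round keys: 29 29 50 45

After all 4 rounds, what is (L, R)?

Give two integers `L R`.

Round 1 (k=29): L=85 R=40
Round 2 (k=29): L=40 R=218
Round 3 (k=50): L=218 R=179
Round 4 (k=45): L=179 R=164

Answer: 179 164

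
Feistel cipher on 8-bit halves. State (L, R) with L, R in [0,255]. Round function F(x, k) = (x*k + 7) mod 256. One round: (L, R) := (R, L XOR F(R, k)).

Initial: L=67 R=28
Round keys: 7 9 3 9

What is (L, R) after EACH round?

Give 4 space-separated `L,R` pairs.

Answer: 28,136 136,211 211,8 8,156

Derivation:
Round 1 (k=7): L=28 R=136
Round 2 (k=9): L=136 R=211
Round 3 (k=3): L=211 R=8
Round 4 (k=9): L=8 R=156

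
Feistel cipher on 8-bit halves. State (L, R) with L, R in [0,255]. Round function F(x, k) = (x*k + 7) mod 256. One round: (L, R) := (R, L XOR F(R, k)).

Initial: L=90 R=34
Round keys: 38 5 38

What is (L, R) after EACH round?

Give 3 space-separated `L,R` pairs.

Answer: 34,73 73,86 86,130

Derivation:
Round 1 (k=38): L=34 R=73
Round 2 (k=5): L=73 R=86
Round 3 (k=38): L=86 R=130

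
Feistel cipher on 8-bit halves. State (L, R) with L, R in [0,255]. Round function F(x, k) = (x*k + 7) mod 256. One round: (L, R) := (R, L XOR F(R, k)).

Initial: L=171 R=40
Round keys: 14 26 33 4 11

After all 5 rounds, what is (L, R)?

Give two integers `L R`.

Answer: 248 237

Derivation:
Round 1 (k=14): L=40 R=156
Round 2 (k=26): L=156 R=247
Round 3 (k=33): L=247 R=66
Round 4 (k=4): L=66 R=248
Round 5 (k=11): L=248 R=237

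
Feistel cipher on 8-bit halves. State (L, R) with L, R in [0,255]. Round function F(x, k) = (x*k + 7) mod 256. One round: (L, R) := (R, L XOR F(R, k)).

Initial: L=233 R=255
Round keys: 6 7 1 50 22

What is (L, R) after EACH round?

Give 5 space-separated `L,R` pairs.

Round 1 (k=6): L=255 R=232
Round 2 (k=7): L=232 R=160
Round 3 (k=1): L=160 R=79
Round 4 (k=50): L=79 R=213
Round 5 (k=22): L=213 R=26

Answer: 255,232 232,160 160,79 79,213 213,26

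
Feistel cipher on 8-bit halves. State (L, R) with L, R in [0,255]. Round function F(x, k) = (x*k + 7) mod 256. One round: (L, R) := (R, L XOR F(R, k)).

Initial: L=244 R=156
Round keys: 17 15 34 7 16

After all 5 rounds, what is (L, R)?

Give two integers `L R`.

Answer: 35 223

Derivation:
Round 1 (k=17): L=156 R=151
Round 2 (k=15): L=151 R=124
Round 3 (k=34): L=124 R=232
Round 4 (k=7): L=232 R=35
Round 5 (k=16): L=35 R=223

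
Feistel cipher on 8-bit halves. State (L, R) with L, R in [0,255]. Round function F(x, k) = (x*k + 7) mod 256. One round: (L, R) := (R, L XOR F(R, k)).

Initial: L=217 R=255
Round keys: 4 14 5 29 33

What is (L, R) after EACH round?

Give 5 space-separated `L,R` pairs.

Round 1 (k=4): L=255 R=218
Round 2 (k=14): L=218 R=12
Round 3 (k=5): L=12 R=153
Round 4 (k=29): L=153 R=80
Round 5 (k=33): L=80 R=206

Answer: 255,218 218,12 12,153 153,80 80,206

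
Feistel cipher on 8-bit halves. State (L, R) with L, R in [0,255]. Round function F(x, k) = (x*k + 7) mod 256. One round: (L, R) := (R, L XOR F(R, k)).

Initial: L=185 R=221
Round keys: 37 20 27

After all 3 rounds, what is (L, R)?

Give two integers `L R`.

Round 1 (k=37): L=221 R=65
Round 2 (k=20): L=65 R=198
Round 3 (k=27): L=198 R=168

Answer: 198 168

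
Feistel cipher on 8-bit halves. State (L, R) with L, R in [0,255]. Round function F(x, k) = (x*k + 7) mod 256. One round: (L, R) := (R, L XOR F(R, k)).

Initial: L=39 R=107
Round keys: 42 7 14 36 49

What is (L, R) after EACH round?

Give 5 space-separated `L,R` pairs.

Round 1 (k=42): L=107 R=178
Round 2 (k=7): L=178 R=142
Round 3 (k=14): L=142 R=121
Round 4 (k=36): L=121 R=133
Round 5 (k=49): L=133 R=5

Answer: 107,178 178,142 142,121 121,133 133,5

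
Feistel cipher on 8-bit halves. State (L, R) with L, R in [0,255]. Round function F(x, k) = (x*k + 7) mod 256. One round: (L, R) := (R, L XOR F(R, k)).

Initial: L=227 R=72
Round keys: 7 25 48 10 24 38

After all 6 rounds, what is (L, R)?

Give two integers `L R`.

Round 1 (k=7): L=72 R=28
Round 2 (k=25): L=28 R=139
Round 3 (k=48): L=139 R=11
Round 4 (k=10): L=11 R=254
Round 5 (k=24): L=254 R=220
Round 6 (k=38): L=220 R=81

Answer: 220 81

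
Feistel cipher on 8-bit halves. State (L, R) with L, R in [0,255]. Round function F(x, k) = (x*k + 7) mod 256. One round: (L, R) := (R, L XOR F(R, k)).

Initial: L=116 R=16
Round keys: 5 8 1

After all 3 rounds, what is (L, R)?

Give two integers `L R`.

Round 1 (k=5): L=16 R=35
Round 2 (k=8): L=35 R=15
Round 3 (k=1): L=15 R=53

Answer: 15 53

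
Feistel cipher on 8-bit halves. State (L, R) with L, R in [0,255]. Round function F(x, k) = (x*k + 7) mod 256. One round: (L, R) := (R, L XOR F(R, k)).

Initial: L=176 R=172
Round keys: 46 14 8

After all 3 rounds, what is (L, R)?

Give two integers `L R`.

Answer: 149 240

Derivation:
Round 1 (k=46): L=172 R=95
Round 2 (k=14): L=95 R=149
Round 3 (k=8): L=149 R=240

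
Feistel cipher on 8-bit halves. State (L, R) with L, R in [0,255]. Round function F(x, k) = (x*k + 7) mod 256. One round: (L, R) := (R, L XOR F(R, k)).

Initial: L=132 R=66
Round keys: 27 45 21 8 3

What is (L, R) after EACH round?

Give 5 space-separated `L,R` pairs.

Round 1 (k=27): L=66 R=121
Round 2 (k=45): L=121 R=14
Round 3 (k=21): L=14 R=84
Round 4 (k=8): L=84 R=169
Round 5 (k=3): L=169 R=86

Answer: 66,121 121,14 14,84 84,169 169,86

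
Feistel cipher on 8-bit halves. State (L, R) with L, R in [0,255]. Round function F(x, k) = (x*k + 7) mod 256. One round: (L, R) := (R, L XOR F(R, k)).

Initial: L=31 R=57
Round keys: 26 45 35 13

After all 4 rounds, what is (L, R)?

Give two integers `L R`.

Round 1 (k=26): L=57 R=206
Round 2 (k=45): L=206 R=4
Round 3 (k=35): L=4 R=93
Round 4 (k=13): L=93 R=196

Answer: 93 196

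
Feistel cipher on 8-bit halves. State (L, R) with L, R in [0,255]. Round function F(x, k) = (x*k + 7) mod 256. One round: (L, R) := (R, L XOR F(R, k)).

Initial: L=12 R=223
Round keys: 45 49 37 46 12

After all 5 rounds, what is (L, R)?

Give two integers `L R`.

Round 1 (k=45): L=223 R=54
Round 2 (k=49): L=54 R=130
Round 3 (k=37): L=130 R=231
Round 4 (k=46): L=231 R=11
Round 5 (k=12): L=11 R=108

Answer: 11 108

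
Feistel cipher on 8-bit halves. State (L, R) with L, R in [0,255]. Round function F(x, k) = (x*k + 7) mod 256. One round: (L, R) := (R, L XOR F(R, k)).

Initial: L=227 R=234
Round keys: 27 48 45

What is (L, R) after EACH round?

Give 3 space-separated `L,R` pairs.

Answer: 234,86 86,205 205,70

Derivation:
Round 1 (k=27): L=234 R=86
Round 2 (k=48): L=86 R=205
Round 3 (k=45): L=205 R=70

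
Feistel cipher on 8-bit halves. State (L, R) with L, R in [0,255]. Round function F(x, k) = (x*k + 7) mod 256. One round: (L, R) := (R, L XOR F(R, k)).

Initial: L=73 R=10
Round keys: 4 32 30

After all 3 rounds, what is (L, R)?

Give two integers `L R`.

Round 1 (k=4): L=10 R=102
Round 2 (k=32): L=102 R=205
Round 3 (k=30): L=205 R=107

Answer: 205 107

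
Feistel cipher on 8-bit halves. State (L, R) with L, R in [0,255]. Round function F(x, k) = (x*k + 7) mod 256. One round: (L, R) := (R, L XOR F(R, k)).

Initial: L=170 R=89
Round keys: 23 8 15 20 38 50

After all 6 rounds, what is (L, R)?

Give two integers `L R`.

Answer: 160 18

Derivation:
Round 1 (k=23): L=89 R=172
Round 2 (k=8): L=172 R=62
Round 3 (k=15): L=62 R=5
Round 4 (k=20): L=5 R=85
Round 5 (k=38): L=85 R=160
Round 6 (k=50): L=160 R=18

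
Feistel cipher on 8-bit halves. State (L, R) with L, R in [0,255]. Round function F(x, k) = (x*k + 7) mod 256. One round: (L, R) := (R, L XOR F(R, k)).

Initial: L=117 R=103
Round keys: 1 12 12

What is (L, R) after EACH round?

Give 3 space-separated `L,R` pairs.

Answer: 103,27 27,44 44,12

Derivation:
Round 1 (k=1): L=103 R=27
Round 2 (k=12): L=27 R=44
Round 3 (k=12): L=44 R=12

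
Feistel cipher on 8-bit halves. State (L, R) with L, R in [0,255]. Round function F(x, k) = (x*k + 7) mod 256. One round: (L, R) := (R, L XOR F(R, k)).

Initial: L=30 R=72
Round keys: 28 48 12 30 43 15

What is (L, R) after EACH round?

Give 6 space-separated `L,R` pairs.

Round 1 (k=28): L=72 R=249
Round 2 (k=48): L=249 R=255
Round 3 (k=12): L=255 R=2
Round 4 (k=30): L=2 R=188
Round 5 (k=43): L=188 R=153
Round 6 (k=15): L=153 R=66

Answer: 72,249 249,255 255,2 2,188 188,153 153,66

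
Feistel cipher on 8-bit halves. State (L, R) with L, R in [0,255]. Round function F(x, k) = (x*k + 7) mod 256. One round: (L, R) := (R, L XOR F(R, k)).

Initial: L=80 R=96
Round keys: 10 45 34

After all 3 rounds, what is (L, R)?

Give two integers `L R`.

Round 1 (k=10): L=96 R=151
Round 2 (k=45): L=151 R=242
Round 3 (k=34): L=242 R=188

Answer: 242 188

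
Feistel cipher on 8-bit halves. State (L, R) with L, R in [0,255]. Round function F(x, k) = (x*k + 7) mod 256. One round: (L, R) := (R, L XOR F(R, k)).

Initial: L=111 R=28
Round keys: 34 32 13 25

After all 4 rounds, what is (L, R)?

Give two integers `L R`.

Answer: 182 214

Derivation:
Round 1 (k=34): L=28 R=208
Round 2 (k=32): L=208 R=27
Round 3 (k=13): L=27 R=182
Round 4 (k=25): L=182 R=214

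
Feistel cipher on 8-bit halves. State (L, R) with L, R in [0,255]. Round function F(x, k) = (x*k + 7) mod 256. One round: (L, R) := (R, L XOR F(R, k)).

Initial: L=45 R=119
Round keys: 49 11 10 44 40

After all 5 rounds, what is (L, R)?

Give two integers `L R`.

Round 1 (k=49): L=119 R=227
Round 2 (k=11): L=227 R=191
Round 3 (k=10): L=191 R=158
Round 4 (k=44): L=158 R=144
Round 5 (k=40): L=144 R=25

Answer: 144 25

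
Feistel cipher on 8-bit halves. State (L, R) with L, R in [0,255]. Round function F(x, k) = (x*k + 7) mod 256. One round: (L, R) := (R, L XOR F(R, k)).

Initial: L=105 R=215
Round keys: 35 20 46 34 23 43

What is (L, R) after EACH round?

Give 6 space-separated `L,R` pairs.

Answer: 215,5 5,188 188,202 202,103 103,130 130,186

Derivation:
Round 1 (k=35): L=215 R=5
Round 2 (k=20): L=5 R=188
Round 3 (k=46): L=188 R=202
Round 4 (k=34): L=202 R=103
Round 5 (k=23): L=103 R=130
Round 6 (k=43): L=130 R=186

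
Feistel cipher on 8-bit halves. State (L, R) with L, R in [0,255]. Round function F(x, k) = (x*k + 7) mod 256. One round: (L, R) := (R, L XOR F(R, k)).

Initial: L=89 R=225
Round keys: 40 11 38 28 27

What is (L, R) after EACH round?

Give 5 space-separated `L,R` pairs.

Round 1 (k=40): L=225 R=118
Round 2 (k=11): L=118 R=248
Round 3 (k=38): L=248 R=161
Round 4 (k=28): L=161 R=91
Round 5 (k=27): L=91 R=1

Answer: 225,118 118,248 248,161 161,91 91,1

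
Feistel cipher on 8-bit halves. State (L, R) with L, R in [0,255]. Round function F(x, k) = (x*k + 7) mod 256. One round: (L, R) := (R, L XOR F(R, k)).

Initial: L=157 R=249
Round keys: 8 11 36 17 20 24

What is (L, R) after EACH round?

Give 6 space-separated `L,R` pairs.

Round 1 (k=8): L=249 R=82
Round 2 (k=11): L=82 R=116
Round 3 (k=36): L=116 R=5
Round 4 (k=17): L=5 R=40
Round 5 (k=20): L=40 R=34
Round 6 (k=24): L=34 R=31

Answer: 249,82 82,116 116,5 5,40 40,34 34,31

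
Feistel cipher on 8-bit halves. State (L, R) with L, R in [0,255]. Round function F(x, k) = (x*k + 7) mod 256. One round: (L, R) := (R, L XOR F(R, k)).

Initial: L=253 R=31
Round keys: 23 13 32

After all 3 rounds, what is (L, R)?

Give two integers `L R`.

Answer: 79 202

Derivation:
Round 1 (k=23): L=31 R=45
Round 2 (k=13): L=45 R=79
Round 3 (k=32): L=79 R=202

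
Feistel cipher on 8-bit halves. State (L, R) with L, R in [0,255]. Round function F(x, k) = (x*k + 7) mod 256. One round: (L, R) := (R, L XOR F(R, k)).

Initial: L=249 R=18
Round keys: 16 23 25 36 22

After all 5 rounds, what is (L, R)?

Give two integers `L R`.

Round 1 (k=16): L=18 R=222
Round 2 (k=23): L=222 R=235
Round 3 (k=25): L=235 R=36
Round 4 (k=36): L=36 R=252
Round 5 (k=22): L=252 R=139

Answer: 252 139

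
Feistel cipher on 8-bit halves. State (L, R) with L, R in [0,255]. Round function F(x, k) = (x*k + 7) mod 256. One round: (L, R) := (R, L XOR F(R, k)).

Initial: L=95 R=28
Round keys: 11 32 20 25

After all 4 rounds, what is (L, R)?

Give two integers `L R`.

Answer: 71 109

Derivation:
Round 1 (k=11): L=28 R=100
Round 2 (k=32): L=100 R=155
Round 3 (k=20): L=155 R=71
Round 4 (k=25): L=71 R=109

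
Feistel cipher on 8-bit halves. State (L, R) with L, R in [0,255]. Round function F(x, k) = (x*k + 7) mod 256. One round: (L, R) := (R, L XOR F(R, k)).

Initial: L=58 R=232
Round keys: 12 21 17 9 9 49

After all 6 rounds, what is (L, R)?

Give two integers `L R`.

Round 1 (k=12): L=232 R=221
Round 2 (k=21): L=221 R=192
Round 3 (k=17): L=192 R=26
Round 4 (k=9): L=26 R=49
Round 5 (k=9): L=49 R=218
Round 6 (k=49): L=218 R=240

Answer: 218 240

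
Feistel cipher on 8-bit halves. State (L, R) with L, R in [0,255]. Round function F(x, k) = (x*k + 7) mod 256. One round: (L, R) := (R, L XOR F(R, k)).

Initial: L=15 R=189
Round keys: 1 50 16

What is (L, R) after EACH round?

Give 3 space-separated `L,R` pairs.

Round 1 (k=1): L=189 R=203
Round 2 (k=50): L=203 R=16
Round 3 (k=16): L=16 R=204

Answer: 189,203 203,16 16,204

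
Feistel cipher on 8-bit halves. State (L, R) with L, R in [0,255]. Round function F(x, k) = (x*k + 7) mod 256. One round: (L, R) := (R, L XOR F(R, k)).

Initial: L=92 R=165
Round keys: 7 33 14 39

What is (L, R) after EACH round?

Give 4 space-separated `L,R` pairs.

Round 1 (k=7): L=165 R=214
Round 2 (k=33): L=214 R=56
Round 3 (k=14): L=56 R=193
Round 4 (k=39): L=193 R=86

Answer: 165,214 214,56 56,193 193,86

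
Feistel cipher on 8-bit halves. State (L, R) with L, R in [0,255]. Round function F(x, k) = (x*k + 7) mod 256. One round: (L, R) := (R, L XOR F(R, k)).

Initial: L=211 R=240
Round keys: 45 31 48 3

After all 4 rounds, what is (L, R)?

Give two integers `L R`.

Answer: 115 51

Derivation:
Round 1 (k=45): L=240 R=228
Round 2 (k=31): L=228 R=83
Round 3 (k=48): L=83 R=115
Round 4 (k=3): L=115 R=51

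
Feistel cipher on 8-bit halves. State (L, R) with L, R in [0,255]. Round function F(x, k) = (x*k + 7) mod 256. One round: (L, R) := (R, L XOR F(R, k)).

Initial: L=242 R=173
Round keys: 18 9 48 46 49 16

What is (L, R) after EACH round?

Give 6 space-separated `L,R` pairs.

Round 1 (k=18): L=173 R=195
Round 2 (k=9): L=195 R=79
Round 3 (k=48): L=79 R=20
Round 4 (k=46): L=20 R=208
Round 5 (k=49): L=208 R=195
Round 6 (k=16): L=195 R=231

Answer: 173,195 195,79 79,20 20,208 208,195 195,231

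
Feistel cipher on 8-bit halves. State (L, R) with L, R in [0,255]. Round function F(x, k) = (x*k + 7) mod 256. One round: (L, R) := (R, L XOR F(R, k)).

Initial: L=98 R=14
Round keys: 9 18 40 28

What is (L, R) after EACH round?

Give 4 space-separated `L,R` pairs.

Answer: 14,231 231,75 75,88 88,236

Derivation:
Round 1 (k=9): L=14 R=231
Round 2 (k=18): L=231 R=75
Round 3 (k=40): L=75 R=88
Round 4 (k=28): L=88 R=236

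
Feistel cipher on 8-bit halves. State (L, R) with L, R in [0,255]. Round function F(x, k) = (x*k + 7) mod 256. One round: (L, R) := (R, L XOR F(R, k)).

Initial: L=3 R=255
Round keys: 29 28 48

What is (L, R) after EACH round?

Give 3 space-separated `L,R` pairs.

Round 1 (k=29): L=255 R=233
Round 2 (k=28): L=233 R=124
Round 3 (k=48): L=124 R=174

Answer: 255,233 233,124 124,174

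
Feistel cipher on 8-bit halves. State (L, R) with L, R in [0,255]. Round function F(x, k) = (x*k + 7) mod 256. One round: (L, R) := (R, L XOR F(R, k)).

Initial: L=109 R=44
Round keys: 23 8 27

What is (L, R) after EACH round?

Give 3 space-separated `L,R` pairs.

Answer: 44,150 150,155 155,246

Derivation:
Round 1 (k=23): L=44 R=150
Round 2 (k=8): L=150 R=155
Round 3 (k=27): L=155 R=246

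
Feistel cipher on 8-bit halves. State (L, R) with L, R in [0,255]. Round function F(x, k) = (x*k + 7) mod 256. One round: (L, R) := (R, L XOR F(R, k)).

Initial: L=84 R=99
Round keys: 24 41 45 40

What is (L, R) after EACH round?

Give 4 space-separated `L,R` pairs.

Round 1 (k=24): L=99 R=27
Round 2 (k=41): L=27 R=57
Round 3 (k=45): L=57 R=23
Round 4 (k=40): L=23 R=166

Answer: 99,27 27,57 57,23 23,166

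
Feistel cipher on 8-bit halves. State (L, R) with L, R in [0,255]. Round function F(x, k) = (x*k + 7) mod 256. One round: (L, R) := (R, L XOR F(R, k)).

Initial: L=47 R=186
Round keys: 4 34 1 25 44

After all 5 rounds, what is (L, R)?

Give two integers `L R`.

Round 1 (k=4): L=186 R=192
Round 2 (k=34): L=192 R=61
Round 3 (k=1): L=61 R=132
Round 4 (k=25): L=132 R=214
Round 5 (k=44): L=214 R=75

Answer: 214 75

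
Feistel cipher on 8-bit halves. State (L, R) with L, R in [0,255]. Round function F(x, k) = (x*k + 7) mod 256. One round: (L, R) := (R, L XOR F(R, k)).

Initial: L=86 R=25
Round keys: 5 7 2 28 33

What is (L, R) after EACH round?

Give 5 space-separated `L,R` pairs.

Answer: 25,210 210,220 220,109 109,47 47,123

Derivation:
Round 1 (k=5): L=25 R=210
Round 2 (k=7): L=210 R=220
Round 3 (k=2): L=220 R=109
Round 4 (k=28): L=109 R=47
Round 5 (k=33): L=47 R=123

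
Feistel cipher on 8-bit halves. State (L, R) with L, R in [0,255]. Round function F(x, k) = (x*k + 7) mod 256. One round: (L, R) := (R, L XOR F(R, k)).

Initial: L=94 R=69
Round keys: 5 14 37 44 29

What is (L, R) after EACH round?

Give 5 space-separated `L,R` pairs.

Round 1 (k=5): L=69 R=62
Round 2 (k=14): L=62 R=46
Round 3 (k=37): L=46 R=147
Round 4 (k=44): L=147 R=101
Round 5 (k=29): L=101 R=235

Answer: 69,62 62,46 46,147 147,101 101,235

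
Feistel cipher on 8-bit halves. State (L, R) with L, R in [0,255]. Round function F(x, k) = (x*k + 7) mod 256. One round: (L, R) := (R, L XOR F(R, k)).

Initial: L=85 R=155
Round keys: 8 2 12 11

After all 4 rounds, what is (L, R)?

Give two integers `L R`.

Round 1 (k=8): L=155 R=138
Round 2 (k=2): L=138 R=128
Round 3 (k=12): L=128 R=141
Round 4 (k=11): L=141 R=150

Answer: 141 150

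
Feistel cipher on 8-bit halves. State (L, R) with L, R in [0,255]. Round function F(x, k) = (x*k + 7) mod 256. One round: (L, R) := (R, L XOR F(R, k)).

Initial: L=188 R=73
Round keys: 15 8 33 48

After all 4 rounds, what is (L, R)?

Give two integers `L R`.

Round 1 (k=15): L=73 R=242
Round 2 (k=8): L=242 R=222
Round 3 (k=33): L=222 R=87
Round 4 (k=48): L=87 R=137

Answer: 87 137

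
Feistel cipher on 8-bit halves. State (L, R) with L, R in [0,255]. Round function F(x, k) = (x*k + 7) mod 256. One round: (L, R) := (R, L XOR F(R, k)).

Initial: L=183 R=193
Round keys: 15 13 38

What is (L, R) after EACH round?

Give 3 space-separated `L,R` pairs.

Answer: 193,225 225,181 181,4

Derivation:
Round 1 (k=15): L=193 R=225
Round 2 (k=13): L=225 R=181
Round 3 (k=38): L=181 R=4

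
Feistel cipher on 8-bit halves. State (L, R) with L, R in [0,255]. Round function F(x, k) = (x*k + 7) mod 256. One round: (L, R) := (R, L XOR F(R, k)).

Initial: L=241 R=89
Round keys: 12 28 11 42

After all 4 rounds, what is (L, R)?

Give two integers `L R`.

Round 1 (k=12): L=89 R=194
Round 2 (k=28): L=194 R=102
Round 3 (k=11): L=102 R=171
Round 4 (k=42): L=171 R=115

Answer: 171 115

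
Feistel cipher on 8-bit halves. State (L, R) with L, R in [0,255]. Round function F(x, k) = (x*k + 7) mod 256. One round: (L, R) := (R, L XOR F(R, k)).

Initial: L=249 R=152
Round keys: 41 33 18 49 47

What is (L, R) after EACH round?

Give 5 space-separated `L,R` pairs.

Round 1 (k=41): L=152 R=166
Round 2 (k=33): L=166 R=245
Round 3 (k=18): L=245 R=231
Round 4 (k=49): L=231 R=203
Round 5 (k=47): L=203 R=171

Answer: 152,166 166,245 245,231 231,203 203,171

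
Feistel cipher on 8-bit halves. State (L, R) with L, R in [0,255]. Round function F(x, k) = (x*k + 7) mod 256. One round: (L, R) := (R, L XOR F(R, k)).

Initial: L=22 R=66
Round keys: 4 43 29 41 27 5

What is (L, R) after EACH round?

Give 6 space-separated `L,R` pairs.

Round 1 (k=4): L=66 R=25
Round 2 (k=43): L=25 R=120
Round 3 (k=29): L=120 R=134
Round 4 (k=41): L=134 R=5
Round 5 (k=27): L=5 R=8
Round 6 (k=5): L=8 R=42

Answer: 66,25 25,120 120,134 134,5 5,8 8,42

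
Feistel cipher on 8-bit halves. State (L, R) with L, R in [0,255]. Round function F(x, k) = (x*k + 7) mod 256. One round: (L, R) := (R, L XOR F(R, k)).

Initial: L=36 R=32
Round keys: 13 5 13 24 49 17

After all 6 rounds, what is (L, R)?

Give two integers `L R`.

Round 1 (k=13): L=32 R=131
Round 2 (k=5): L=131 R=182
Round 3 (k=13): L=182 R=198
Round 4 (k=24): L=198 R=33
Round 5 (k=49): L=33 R=158
Round 6 (k=17): L=158 R=164

Answer: 158 164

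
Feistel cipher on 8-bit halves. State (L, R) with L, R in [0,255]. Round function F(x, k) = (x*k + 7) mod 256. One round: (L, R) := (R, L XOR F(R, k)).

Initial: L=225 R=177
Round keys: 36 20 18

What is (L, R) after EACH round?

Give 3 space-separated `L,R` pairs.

Round 1 (k=36): L=177 R=10
Round 2 (k=20): L=10 R=126
Round 3 (k=18): L=126 R=233

Answer: 177,10 10,126 126,233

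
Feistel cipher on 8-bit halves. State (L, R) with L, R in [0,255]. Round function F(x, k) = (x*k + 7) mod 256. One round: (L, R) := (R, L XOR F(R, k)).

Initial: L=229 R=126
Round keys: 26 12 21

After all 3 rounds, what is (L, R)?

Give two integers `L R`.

Round 1 (k=26): L=126 R=54
Round 2 (k=12): L=54 R=241
Round 3 (k=21): L=241 R=250

Answer: 241 250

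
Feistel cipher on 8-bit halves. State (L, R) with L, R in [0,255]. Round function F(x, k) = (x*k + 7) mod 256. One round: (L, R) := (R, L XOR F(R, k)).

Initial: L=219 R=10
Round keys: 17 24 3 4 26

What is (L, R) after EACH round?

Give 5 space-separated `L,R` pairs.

Answer: 10,106 106,253 253,148 148,170 170,223

Derivation:
Round 1 (k=17): L=10 R=106
Round 2 (k=24): L=106 R=253
Round 3 (k=3): L=253 R=148
Round 4 (k=4): L=148 R=170
Round 5 (k=26): L=170 R=223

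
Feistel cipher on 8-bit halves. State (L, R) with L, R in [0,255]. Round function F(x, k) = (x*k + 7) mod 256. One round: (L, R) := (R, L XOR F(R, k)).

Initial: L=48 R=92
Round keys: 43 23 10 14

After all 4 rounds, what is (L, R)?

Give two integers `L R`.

Answer: 188 215

Derivation:
Round 1 (k=43): L=92 R=75
Round 2 (k=23): L=75 R=152
Round 3 (k=10): L=152 R=188
Round 4 (k=14): L=188 R=215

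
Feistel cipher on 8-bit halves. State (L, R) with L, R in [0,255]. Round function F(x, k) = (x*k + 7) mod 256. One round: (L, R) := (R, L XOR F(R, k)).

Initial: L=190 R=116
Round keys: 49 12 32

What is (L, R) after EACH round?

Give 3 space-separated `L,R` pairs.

Answer: 116,133 133,55 55,98

Derivation:
Round 1 (k=49): L=116 R=133
Round 2 (k=12): L=133 R=55
Round 3 (k=32): L=55 R=98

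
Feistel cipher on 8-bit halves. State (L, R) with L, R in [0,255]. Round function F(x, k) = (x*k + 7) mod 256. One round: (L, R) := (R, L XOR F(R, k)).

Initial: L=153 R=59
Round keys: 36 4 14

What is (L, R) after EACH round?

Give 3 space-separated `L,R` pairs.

Answer: 59,202 202,20 20,213

Derivation:
Round 1 (k=36): L=59 R=202
Round 2 (k=4): L=202 R=20
Round 3 (k=14): L=20 R=213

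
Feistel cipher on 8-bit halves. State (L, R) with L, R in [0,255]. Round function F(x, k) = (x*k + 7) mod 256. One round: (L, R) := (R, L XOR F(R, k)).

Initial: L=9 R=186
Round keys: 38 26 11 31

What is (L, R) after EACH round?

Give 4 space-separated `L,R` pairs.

Answer: 186,170 170,241 241,200 200,206

Derivation:
Round 1 (k=38): L=186 R=170
Round 2 (k=26): L=170 R=241
Round 3 (k=11): L=241 R=200
Round 4 (k=31): L=200 R=206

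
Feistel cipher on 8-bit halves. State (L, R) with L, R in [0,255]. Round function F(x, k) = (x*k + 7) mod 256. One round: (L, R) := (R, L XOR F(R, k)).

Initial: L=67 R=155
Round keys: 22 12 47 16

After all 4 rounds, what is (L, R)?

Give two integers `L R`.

Round 1 (k=22): L=155 R=26
Round 2 (k=12): L=26 R=164
Round 3 (k=47): L=164 R=57
Round 4 (k=16): L=57 R=51

Answer: 57 51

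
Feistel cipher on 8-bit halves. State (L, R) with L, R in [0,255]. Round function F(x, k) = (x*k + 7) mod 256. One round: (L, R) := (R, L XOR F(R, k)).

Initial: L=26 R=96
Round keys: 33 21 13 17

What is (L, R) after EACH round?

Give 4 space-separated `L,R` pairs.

Answer: 96,125 125,40 40,114 114,177

Derivation:
Round 1 (k=33): L=96 R=125
Round 2 (k=21): L=125 R=40
Round 3 (k=13): L=40 R=114
Round 4 (k=17): L=114 R=177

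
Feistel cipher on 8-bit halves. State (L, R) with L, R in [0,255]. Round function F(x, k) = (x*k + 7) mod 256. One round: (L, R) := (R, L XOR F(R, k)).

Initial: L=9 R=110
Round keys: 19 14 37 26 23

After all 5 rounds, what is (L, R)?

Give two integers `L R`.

Round 1 (k=19): L=110 R=56
Round 2 (k=14): L=56 R=121
Round 3 (k=37): L=121 R=188
Round 4 (k=26): L=188 R=102
Round 5 (k=23): L=102 R=141

Answer: 102 141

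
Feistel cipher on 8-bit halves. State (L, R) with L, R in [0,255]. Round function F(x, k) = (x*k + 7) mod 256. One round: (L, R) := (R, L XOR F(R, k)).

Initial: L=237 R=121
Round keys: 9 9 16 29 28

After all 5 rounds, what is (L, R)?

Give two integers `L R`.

Answer: 92 101

Derivation:
Round 1 (k=9): L=121 R=165
Round 2 (k=9): L=165 R=173
Round 3 (k=16): L=173 R=114
Round 4 (k=29): L=114 R=92
Round 5 (k=28): L=92 R=101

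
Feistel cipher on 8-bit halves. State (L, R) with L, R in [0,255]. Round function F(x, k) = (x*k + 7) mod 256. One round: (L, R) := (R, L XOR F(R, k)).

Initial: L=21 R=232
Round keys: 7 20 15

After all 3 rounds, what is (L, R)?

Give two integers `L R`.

Round 1 (k=7): L=232 R=74
Round 2 (k=20): L=74 R=39
Round 3 (k=15): L=39 R=26

Answer: 39 26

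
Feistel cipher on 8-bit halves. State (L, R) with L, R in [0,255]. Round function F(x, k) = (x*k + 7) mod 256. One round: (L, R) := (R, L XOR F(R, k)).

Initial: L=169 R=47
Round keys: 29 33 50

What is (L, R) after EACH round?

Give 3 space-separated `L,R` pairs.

Answer: 47,243 243,117 117,18

Derivation:
Round 1 (k=29): L=47 R=243
Round 2 (k=33): L=243 R=117
Round 3 (k=50): L=117 R=18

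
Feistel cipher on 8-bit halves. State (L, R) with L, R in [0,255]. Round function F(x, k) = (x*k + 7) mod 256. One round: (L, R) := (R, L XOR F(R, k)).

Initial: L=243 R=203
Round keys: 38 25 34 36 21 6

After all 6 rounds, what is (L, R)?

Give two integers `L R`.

Answer: 173 36

Derivation:
Round 1 (k=38): L=203 R=218
Round 2 (k=25): L=218 R=154
Round 3 (k=34): L=154 R=161
Round 4 (k=36): L=161 R=49
Round 5 (k=21): L=49 R=173
Round 6 (k=6): L=173 R=36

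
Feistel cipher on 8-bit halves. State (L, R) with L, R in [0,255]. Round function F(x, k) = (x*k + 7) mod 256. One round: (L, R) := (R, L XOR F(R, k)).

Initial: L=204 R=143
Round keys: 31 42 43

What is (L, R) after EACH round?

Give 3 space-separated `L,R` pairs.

Answer: 143,148 148,192 192,211

Derivation:
Round 1 (k=31): L=143 R=148
Round 2 (k=42): L=148 R=192
Round 3 (k=43): L=192 R=211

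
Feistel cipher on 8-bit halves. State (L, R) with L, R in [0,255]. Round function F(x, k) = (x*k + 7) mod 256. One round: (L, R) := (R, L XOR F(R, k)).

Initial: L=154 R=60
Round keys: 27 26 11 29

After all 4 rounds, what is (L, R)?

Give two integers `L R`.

Answer: 7 79

Derivation:
Round 1 (k=27): L=60 R=193
Round 2 (k=26): L=193 R=157
Round 3 (k=11): L=157 R=7
Round 4 (k=29): L=7 R=79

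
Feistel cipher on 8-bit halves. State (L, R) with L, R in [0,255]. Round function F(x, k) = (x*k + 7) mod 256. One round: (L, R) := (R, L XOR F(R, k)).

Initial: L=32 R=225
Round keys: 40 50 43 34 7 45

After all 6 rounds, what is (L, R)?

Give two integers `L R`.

Answer: 120 84

Derivation:
Round 1 (k=40): L=225 R=15
Round 2 (k=50): L=15 R=20
Round 3 (k=43): L=20 R=108
Round 4 (k=34): L=108 R=75
Round 5 (k=7): L=75 R=120
Round 6 (k=45): L=120 R=84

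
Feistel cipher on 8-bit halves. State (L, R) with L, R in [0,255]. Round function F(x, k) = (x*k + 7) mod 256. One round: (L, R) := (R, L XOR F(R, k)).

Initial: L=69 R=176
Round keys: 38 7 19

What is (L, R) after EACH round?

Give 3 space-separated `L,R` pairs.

Answer: 176,98 98,5 5,4

Derivation:
Round 1 (k=38): L=176 R=98
Round 2 (k=7): L=98 R=5
Round 3 (k=19): L=5 R=4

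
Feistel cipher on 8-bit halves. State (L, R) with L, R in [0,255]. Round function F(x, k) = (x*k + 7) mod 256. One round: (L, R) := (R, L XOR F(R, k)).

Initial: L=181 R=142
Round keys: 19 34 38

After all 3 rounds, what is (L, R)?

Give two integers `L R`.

Answer: 65 137

Derivation:
Round 1 (k=19): L=142 R=36
Round 2 (k=34): L=36 R=65
Round 3 (k=38): L=65 R=137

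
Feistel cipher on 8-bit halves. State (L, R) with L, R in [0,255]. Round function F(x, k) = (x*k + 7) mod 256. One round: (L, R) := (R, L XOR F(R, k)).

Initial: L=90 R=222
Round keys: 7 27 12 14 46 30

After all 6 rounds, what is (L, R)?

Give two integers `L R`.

Answer: 233 60

Derivation:
Round 1 (k=7): L=222 R=67
Round 2 (k=27): L=67 R=198
Round 3 (k=12): L=198 R=12
Round 4 (k=14): L=12 R=105
Round 5 (k=46): L=105 R=233
Round 6 (k=30): L=233 R=60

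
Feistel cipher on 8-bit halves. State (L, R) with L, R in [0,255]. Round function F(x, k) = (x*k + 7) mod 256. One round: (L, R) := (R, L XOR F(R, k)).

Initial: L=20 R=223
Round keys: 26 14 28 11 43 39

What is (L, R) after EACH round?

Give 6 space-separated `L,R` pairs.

Round 1 (k=26): L=223 R=185
Round 2 (k=14): L=185 R=250
Round 3 (k=28): L=250 R=230
Round 4 (k=11): L=230 R=19
Round 5 (k=43): L=19 R=222
Round 6 (k=39): L=222 R=202

Answer: 223,185 185,250 250,230 230,19 19,222 222,202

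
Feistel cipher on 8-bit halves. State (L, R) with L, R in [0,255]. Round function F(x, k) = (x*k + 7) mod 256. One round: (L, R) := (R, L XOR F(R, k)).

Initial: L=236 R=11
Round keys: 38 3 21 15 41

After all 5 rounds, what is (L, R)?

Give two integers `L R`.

Answer: 183 59

Derivation:
Round 1 (k=38): L=11 R=69
Round 2 (k=3): L=69 R=221
Round 3 (k=21): L=221 R=109
Round 4 (k=15): L=109 R=183
Round 5 (k=41): L=183 R=59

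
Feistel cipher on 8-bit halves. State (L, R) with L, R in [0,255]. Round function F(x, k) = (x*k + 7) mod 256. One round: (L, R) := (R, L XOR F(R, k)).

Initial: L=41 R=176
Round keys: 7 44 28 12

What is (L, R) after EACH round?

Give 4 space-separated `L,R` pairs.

Round 1 (k=7): L=176 R=254
Round 2 (k=44): L=254 R=31
Round 3 (k=28): L=31 R=149
Round 4 (k=12): L=149 R=28

Answer: 176,254 254,31 31,149 149,28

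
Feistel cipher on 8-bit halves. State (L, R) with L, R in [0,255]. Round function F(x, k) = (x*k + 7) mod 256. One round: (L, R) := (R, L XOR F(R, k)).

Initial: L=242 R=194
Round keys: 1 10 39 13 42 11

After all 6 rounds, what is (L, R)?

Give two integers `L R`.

Answer: 178 164

Derivation:
Round 1 (k=1): L=194 R=59
Round 2 (k=10): L=59 R=151
Round 3 (k=39): L=151 R=51
Round 4 (k=13): L=51 R=9
Round 5 (k=42): L=9 R=178
Round 6 (k=11): L=178 R=164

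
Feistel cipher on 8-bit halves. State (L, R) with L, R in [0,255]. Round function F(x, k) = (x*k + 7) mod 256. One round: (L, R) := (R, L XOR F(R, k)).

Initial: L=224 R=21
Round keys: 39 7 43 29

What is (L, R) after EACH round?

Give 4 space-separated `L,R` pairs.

Answer: 21,218 218,232 232,37 37,208

Derivation:
Round 1 (k=39): L=21 R=218
Round 2 (k=7): L=218 R=232
Round 3 (k=43): L=232 R=37
Round 4 (k=29): L=37 R=208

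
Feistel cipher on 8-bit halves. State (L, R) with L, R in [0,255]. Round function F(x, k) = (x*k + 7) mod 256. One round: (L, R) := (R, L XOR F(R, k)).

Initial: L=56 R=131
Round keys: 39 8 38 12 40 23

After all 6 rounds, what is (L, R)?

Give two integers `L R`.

Answer: 196 76

Derivation:
Round 1 (k=39): L=131 R=196
Round 2 (k=8): L=196 R=164
Round 3 (k=38): L=164 R=155
Round 4 (k=12): L=155 R=239
Round 5 (k=40): L=239 R=196
Round 6 (k=23): L=196 R=76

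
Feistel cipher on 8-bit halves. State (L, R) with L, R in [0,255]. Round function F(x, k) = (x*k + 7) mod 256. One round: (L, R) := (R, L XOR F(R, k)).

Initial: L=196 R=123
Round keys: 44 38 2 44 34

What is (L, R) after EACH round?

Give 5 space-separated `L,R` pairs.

Round 1 (k=44): L=123 R=239
Round 2 (k=38): L=239 R=250
Round 3 (k=2): L=250 R=20
Round 4 (k=44): L=20 R=141
Round 5 (k=34): L=141 R=213

Answer: 123,239 239,250 250,20 20,141 141,213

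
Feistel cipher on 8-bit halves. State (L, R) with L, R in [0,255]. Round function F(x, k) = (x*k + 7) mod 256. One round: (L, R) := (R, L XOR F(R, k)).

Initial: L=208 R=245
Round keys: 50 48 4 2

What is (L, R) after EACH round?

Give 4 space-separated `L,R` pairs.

Round 1 (k=50): L=245 R=49
Round 2 (k=48): L=49 R=194
Round 3 (k=4): L=194 R=62
Round 4 (k=2): L=62 R=65

Answer: 245,49 49,194 194,62 62,65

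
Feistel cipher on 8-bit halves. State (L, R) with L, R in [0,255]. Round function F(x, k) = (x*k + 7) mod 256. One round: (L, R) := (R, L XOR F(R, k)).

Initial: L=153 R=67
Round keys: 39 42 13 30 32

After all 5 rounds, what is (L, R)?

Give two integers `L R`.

Round 1 (k=39): L=67 R=165
Round 2 (k=42): L=165 R=90
Round 3 (k=13): L=90 R=60
Round 4 (k=30): L=60 R=85
Round 5 (k=32): L=85 R=155

Answer: 85 155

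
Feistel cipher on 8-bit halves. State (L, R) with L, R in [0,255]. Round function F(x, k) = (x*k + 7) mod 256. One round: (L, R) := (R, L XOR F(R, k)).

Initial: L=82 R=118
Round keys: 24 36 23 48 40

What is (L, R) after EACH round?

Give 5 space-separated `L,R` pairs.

Answer: 118,69 69,205 205,55 55,154 154,32

Derivation:
Round 1 (k=24): L=118 R=69
Round 2 (k=36): L=69 R=205
Round 3 (k=23): L=205 R=55
Round 4 (k=48): L=55 R=154
Round 5 (k=40): L=154 R=32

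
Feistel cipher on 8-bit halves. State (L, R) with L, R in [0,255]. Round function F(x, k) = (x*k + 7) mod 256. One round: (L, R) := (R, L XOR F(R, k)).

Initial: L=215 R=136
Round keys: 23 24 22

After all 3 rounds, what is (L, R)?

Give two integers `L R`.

Round 1 (k=23): L=136 R=232
Round 2 (k=24): L=232 R=79
Round 3 (k=22): L=79 R=57

Answer: 79 57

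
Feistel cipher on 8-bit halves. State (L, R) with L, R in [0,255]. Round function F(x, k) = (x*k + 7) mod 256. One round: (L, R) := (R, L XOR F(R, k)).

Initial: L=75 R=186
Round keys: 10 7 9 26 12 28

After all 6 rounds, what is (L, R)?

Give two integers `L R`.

Round 1 (k=10): L=186 R=0
Round 2 (k=7): L=0 R=189
Round 3 (k=9): L=189 R=172
Round 4 (k=26): L=172 R=194
Round 5 (k=12): L=194 R=179
Round 6 (k=28): L=179 R=89

Answer: 179 89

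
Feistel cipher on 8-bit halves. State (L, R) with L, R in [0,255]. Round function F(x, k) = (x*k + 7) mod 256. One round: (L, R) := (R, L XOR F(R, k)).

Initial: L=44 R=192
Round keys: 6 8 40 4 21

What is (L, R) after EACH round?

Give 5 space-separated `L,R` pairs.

Round 1 (k=6): L=192 R=171
Round 2 (k=8): L=171 R=159
Round 3 (k=40): L=159 R=116
Round 4 (k=4): L=116 R=72
Round 5 (k=21): L=72 R=155

Answer: 192,171 171,159 159,116 116,72 72,155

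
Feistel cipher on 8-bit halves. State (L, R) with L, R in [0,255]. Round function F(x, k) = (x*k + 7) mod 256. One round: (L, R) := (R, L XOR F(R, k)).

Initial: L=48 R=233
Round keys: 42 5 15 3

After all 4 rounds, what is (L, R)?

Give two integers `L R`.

Round 1 (k=42): L=233 R=113
Round 2 (k=5): L=113 R=213
Round 3 (k=15): L=213 R=243
Round 4 (k=3): L=243 R=53

Answer: 243 53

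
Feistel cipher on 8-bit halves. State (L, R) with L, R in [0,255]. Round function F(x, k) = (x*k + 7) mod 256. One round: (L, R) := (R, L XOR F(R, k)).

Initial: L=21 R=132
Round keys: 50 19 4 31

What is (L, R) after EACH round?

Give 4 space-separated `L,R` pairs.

Answer: 132,218 218,177 177,17 17,167

Derivation:
Round 1 (k=50): L=132 R=218
Round 2 (k=19): L=218 R=177
Round 3 (k=4): L=177 R=17
Round 4 (k=31): L=17 R=167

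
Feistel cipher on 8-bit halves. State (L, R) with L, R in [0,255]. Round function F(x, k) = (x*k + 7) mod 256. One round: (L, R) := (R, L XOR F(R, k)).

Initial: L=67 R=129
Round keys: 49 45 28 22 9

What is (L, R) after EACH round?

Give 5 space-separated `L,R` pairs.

Answer: 129,251 251,167 167,176 176,128 128,55

Derivation:
Round 1 (k=49): L=129 R=251
Round 2 (k=45): L=251 R=167
Round 3 (k=28): L=167 R=176
Round 4 (k=22): L=176 R=128
Round 5 (k=9): L=128 R=55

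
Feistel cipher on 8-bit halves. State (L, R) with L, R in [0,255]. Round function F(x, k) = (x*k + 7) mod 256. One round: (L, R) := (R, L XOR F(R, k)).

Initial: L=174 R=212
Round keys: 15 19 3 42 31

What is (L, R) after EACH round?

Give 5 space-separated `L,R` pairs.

Round 1 (k=15): L=212 R=221
Round 2 (k=19): L=221 R=186
Round 3 (k=3): L=186 R=232
Round 4 (k=42): L=232 R=173
Round 5 (k=31): L=173 R=18

Answer: 212,221 221,186 186,232 232,173 173,18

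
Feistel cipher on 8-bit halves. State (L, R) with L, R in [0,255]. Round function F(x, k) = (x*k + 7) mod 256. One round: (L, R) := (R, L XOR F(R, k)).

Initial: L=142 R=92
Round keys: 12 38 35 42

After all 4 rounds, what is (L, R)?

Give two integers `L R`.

Round 1 (k=12): L=92 R=217
Round 2 (k=38): L=217 R=97
Round 3 (k=35): L=97 R=147
Round 4 (k=42): L=147 R=68

Answer: 147 68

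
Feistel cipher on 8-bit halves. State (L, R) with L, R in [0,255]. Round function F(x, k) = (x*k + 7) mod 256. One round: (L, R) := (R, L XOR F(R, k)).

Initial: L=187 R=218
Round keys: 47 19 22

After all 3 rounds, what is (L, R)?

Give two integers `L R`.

Round 1 (k=47): L=218 R=182
Round 2 (k=19): L=182 R=83
Round 3 (k=22): L=83 R=159

Answer: 83 159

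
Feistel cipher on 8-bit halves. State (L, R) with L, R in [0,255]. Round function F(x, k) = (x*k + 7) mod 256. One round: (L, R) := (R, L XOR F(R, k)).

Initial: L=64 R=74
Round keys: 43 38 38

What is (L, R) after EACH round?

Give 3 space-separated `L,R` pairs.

Answer: 74,53 53,175 175,52

Derivation:
Round 1 (k=43): L=74 R=53
Round 2 (k=38): L=53 R=175
Round 3 (k=38): L=175 R=52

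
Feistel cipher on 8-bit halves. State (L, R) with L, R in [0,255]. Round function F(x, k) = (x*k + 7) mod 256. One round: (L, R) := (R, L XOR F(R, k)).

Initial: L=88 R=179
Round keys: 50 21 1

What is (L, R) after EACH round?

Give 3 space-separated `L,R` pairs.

Round 1 (k=50): L=179 R=165
Round 2 (k=21): L=165 R=35
Round 3 (k=1): L=35 R=143

Answer: 179,165 165,35 35,143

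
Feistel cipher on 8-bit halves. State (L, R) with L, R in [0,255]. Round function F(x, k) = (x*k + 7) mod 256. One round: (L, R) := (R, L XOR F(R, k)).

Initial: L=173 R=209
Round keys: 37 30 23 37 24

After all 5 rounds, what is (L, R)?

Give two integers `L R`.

Round 1 (k=37): L=209 R=145
Round 2 (k=30): L=145 R=212
Round 3 (k=23): L=212 R=130
Round 4 (k=37): L=130 R=5
Round 5 (k=24): L=5 R=253

Answer: 5 253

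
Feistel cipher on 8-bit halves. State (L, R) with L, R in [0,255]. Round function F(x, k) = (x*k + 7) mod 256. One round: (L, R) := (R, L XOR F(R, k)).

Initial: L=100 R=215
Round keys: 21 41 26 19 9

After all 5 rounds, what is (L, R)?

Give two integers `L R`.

Round 1 (k=21): L=215 R=206
Round 2 (k=41): L=206 R=210
Round 3 (k=26): L=210 R=149
Round 4 (k=19): L=149 R=196
Round 5 (k=9): L=196 R=126

Answer: 196 126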